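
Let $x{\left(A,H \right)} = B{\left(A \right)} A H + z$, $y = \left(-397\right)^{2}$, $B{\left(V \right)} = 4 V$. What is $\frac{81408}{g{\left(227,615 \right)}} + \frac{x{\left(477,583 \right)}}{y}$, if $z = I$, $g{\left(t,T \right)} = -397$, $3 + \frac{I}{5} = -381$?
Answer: $\frac{498276732}{157609} \approx 3161.5$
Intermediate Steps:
$I = -1920$ ($I = -15 + 5 \left(-381\right) = -15 - 1905 = -1920$)
$y = 157609$
$z = -1920$
$x{\left(A,H \right)} = -1920 + 4 H A^{2}$ ($x{\left(A,H \right)} = 4 A A H - 1920 = 4 A^{2} H - 1920 = 4 H A^{2} - 1920 = -1920 + 4 H A^{2}$)
$\frac{81408}{g{\left(227,615 \right)}} + \frac{x{\left(477,583 \right)}}{y} = \frac{81408}{-397} + \frac{-1920 + 4 \cdot 583 \cdot 477^{2}}{157609} = 81408 \left(- \frac{1}{397}\right) + \left(-1920 + 4 \cdot 583 \cdot 227529\right) \frac{1}{157609} = - \frac{81408}{397} + \left(-1920 + 530597628\right) \frac{1}{157609} = - \frac{81408}{397} + 530595708 \cdot \frac{1}{157609} = - \frac{81408}{397} + \frac{530595708}{157609} = \frac{498276732}{157609}$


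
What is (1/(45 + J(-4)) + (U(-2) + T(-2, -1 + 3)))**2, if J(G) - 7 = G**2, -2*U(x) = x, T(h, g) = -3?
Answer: 18225/4624 ≈ 3.9414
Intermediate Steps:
U(x) = -x/2
J(G) = 7 + G**2
(1/(45 + J(-4)) + (U(-2) + T(-2, -1 + 3)))**2 = (1/(45 + (7 + (-4)**2)) + (-1/2*(-2) - 3))**2 = (1/(45 + (7 + 16)) + (1 - 3))**2 = (1/(45 + 23) - 2)**2 = (1/68 - 2)**2 = (-135/68)**2 = 18225/4624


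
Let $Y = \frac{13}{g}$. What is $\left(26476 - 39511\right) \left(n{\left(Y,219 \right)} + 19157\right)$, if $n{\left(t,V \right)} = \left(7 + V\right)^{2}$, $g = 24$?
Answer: $-915487155$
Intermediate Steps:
$Y = \frac{13}{24} \approx 0.54167$
$\left(26476 - 39511\right) \left(n{\left(Y,219 \right)} + 19157\right) = \left(26476 - 39511\right) \left(\left(7 + 219\right)^{2} + 19157\right) = - 13035 \left(226^{2} + 19157\right) = - 13035 \left(51076 + 19157\right) = \left(-13035\right) 70233 = -915487155$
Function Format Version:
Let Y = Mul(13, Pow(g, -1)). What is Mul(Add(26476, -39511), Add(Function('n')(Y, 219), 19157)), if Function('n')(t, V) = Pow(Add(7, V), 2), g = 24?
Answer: -915487155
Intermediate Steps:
Y = Rational(13, 24) (Y = Mul(13, Pow(24, -1)) = Mul(13, Rational(1, 24)) = Rational(13, 24) ≈ 0.54167)
Mul(Add(26476, -39511), Add(Function('n')(Y, 219), 19157)) = Mul(Add(26476, -39511), Add(Pow(Add(7, 219), 2), 19157)) = Mul(-13035, Add(Pow(226, 2), 19157)) = Mul(-13035, Add(51076, 19157)) = Mul(-13035, 70233) = -915487155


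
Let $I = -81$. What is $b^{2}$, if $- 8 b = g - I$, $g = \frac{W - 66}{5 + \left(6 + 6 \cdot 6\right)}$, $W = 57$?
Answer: $\frac{3606201}{35344} \approx 102.03$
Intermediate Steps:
$g = - \frac{9}{47}$ ($g = \frac{57 - 66}{5 + \left(6 + 6 \cdot 6\right)} = - \frac{9}{5 + \left(6 + 36\right)} = - \frac{9}{5 + 42} = - \frac{9}{47} \approx -0.19149$)
$b = - \frac{1899}{188}$ ($b = - \frac{- \frac{9}{47} - -81}{8} = - \frac{- \frac{9}{47} + 81}{8} = \left(- \frac{1}{8}\right) \frac{3798}{47} = - \frac{1899}{188} \approx -10.101$)
$b^{2} = \left(- \frac{1899}{188}\right)^{2} = \frac{3606201}{35344}$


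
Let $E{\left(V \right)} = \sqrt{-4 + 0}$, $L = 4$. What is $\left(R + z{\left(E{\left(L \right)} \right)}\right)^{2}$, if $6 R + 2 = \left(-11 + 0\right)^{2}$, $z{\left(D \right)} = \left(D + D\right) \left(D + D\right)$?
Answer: $\frac{529}{36} \approx 14.694$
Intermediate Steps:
$E{\left(V \right)} = 2 i$ ($E{\left(V \right)} = \sqrt{-4} = 2 i$)
$z{\left(D \right)} = 4 D^{2}$ ($z{\left(D \right)} = 2 D 2 D = 4 D^{2}$)
$R = \frac{119}{6}$ ($R = - \frac{1}{3} + \frac{\left(-11 + 0\right)^{2}}{6} = - \frac{1}{3} + \frac{\left(-11\right)^{2}}{6} = - \frac{1}{3} + \frac{1}{6} \cdot 121 = - \frac{1}{3} + \frac{121}{6} = \frac{119}{6} \approx 19.833$)
$\left(R + z{\left(E{\left(L \right)} \right)}\right)^{2} = \left(\frac{119}{6} + 4 \left(2 i\right)^{2}\right)^{2} = \left(\frac{119}{6} + 4 \left(-4\right)\right)^{2} = \left(\frac{119}{6} - 16\right)^{2} = \left(\frac{23}{6}\right)^{2} = \frac{529}{36}$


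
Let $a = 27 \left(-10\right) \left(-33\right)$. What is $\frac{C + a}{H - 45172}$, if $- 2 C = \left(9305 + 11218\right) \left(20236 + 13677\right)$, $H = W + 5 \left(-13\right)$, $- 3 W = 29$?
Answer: $\frac{189812367}{24680} \approx 7690.9$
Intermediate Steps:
$W = - \frac{29}{3}$ ($W = \left(- \frac{1}{3}\right) 29 = - \frac{29}{3} \approx -9.6667$)
$a = 8910$ ($a = \left(-270\right) \left(-33\right) = 8910$)
$H = - \frac{224}{3}$ ($H = - \frac{29}{3} + 5 \left(-13\right) = - \frac{29}{3} - 65 = - \frac{224}{3} \approx -74.667$)
$C = - \frac{695996499}{2}$ ($C = - \frac{\left(9305 + 11218\right) \left(20236 + 13677\right)}{2} = - \frac{20523 \cdot 33913}{2} = \left(- \frac{1}{2}\right) 695996499 = - \frac{695996499}{2} \approx -3.48 \cdot 10^{8}$)
$\frac{C + a}{H - 45172} = \frac{- \frac{695996499}{2} + 8910}{- \frac{224}{3} - 45172} = - \frac{695978679}{2 \left(- \frac{135740}{3}\right)} = \left(- \frac{695978679}{2}\right) \left(- \frac{3}{135740}\right) = \frac{189812367}{24680}$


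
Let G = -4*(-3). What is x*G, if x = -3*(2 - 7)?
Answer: 180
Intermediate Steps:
G = 12
x = 15 (x = -3*(-5) = -1*(-15) = 15)
x*G = 15*12 = 180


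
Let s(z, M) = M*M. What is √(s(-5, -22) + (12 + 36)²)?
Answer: 2*√697 ≈ 52.802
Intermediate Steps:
s(z, M) = M²
√(s(-5, -22) + (12 + 36)²) = √((-22)² + (12 + 36)²) = √(484 + 48²) = √(484 + 2304) = √2788 = 2*√697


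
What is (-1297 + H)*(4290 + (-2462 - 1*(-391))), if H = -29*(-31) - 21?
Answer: -929761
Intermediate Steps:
H = 878 (H = 899 - 21 = 878)
(-1297 + H)*(4290 + (-2462 - 1*(-391))) = (-1297 + 878)*(4290 + (-2462 - 1*(-391))) = -419*(4290 + (-2462 + 391)) = -419*(4290 - 2071) = -419*2219 = -929761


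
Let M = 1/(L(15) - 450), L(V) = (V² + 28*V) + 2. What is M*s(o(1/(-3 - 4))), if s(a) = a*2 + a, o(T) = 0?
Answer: 0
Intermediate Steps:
L(V) = 2 + V² + 28*V
s(a) = 3*a (s(a) = 2*a + a = 3*a)
M = 1/197 (M = 1/((2 + 15² + 28*15) - 450) = 1/((2 + 225 + 420) - 450) = 1/(647 - 450) = 1/197 ≈ 0.0050761)
M*s(o(1/(-3 - 4))) = (3*0)/197 = (1/197)*0 = 0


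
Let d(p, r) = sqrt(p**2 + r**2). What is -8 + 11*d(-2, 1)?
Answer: -8 + 11*sqrt(5) ≈ 16.597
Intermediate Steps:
-8 + 11*d(-2, 1) = -8 + 11*sqrt((-2)**2 + 1**2) = -8 + 11*sqrt(4 + 1) = -8 + 11*sqrt(5)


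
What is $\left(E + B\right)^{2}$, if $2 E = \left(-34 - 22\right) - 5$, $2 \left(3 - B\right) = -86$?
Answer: $\frac{961}{4} \approx 240.25$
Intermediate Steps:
$B = 46$ ($B = 3 - -43 = 3 + 43 = 46$)
$E = - \frac{61}{2}$ ($E = \frac{\left(-34 - 22\right) - 5}{2} = \frac{-56 - 5}{2} = \frac{1}{2} \left(-61\right) = - \frac{61}{2} \approx -30.5$)
$\left(E + B\right)^{2} = \left(- \frac{61}{2} + 46\right)^{2} = \left(\frac{31}{2}\right)^{2} = \frac{961}{4}$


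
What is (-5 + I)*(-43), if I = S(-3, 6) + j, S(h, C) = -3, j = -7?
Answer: 645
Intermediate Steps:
I = -10 (I = -3 - 7 = -10)
(-5 + I)*(-43) = (-5 - 10)*(-43) = -15*(-43) = 645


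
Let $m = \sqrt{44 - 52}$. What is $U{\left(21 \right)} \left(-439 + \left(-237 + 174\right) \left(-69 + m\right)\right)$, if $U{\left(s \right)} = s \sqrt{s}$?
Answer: $82068 \sqrt{21} - 2646 i \sqrt{42} \approx 3.7608 \cdot 10^{5} - 17148.0 i$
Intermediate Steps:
$m = 2 i \sqrt{2}$ ($m = \sqrt{-8} = 2 i \sqrt{2} \approx 2.8284 i$)
$U{\left(s \right)} = s^{\frac{3}{2}}$
$U{\left(21 \right)} \left(-439 + \left(-237 + 174\right) \left(-69 + m\right)\right) = 21^{\frac{3}{2}} \left(-439 + \left(-237 + 174\right) \left(-69 + 2 i \sqrt{2}\right)\right) = 21 \sqrt{21} \left(-439 - 63 \left(-69 + 2 i \sqrt{2}\right)\right) = 21 \sqrt{21} \left(-439 + \left(4347 - 126 i \sqrt{2}\right)\right) = 21 \sqrt{21} \left(3908 - 126 i \sqrt{2}\right)$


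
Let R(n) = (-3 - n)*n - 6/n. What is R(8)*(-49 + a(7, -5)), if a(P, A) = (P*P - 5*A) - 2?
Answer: -8165/4 ≈ -2041.3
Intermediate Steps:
R(n) = -6/n + n*(-3 - n) (R(n) = n*(-3 - n) - 6/n = -6/n + n*(-3 - n))
a(P, A) = -2 + P**2 - 5*A (a(P, A) = (P**2 - 5*A) - 2 = -2 + P**2 - 5*A)
R(8)*(-49 + a(7, -5)) = ((-6 + 8**2*(-3 - 1*8))/8)*(-49 + (-2 + 7**2 - 5*(-5))) = ((-6 + 64*(-3 - 8))/8)*(-49 + (-2 + 49 + 25)) = ((-6 + 64*(-11))/8)*(-49 + 72) = ((-6 - 704)/8)*23 = ((1/8)*(-710))*23 = -355/4*23 = -8165/4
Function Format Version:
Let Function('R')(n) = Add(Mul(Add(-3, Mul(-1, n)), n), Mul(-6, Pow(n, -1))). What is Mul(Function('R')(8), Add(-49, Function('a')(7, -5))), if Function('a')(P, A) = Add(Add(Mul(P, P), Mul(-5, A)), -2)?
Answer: Rational(-8165, 4) ≈ -2041.3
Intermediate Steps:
Function('R')(n) = Add(Mul(-6, Pow(n, -1)), Mul(n, Add(-3, Mul(-1, n)))) (Function('R')(n) = Add(Mul(n, Add(-3, Mul(-1, n))), Mul(-6, Pow(n, -1))) = Add(Mul(-6, Pow(n, -1)), Mul(n, Add(-3, Mul(-1, n)))))
Function('a')(P, A) = Add(-2, Pow(P, 2), Mul(-5, A)) (Function('a')(P, A) = Add(Add(Pow(P, 2), Mul(-5, A)), -2) = Add(-2, Pow(P, 2), Mul(-5, A)))
Mul(Function('R')(8), Add(-49, Function('a')(7, -5))) = Mul(Mul(Pow(8, -1), Add(-6, Mul(Pow(8, 2), Add(-3, Mul(-1, 8))))), Add(-49, Add(-2, Pow(7, 2), Mul(-5, -5)))) = Mul(Mul(Rational(1, 8), Add(-6, Mul(64, Add(-3, -8)))), Add(-49, Add(-2, 49, 25))) = Mul(Mul(Rational(1, 8), Add(-6, Mul(64, -11))), Add(-49, 72)) = Mul(Mul(Rational(1, 8), Add(-6, -704)), 23) = Mul(Mul(Rational(1, 8), -710), 23) = Mul(Rational(-355, 4), 23) = Rational(-8165, 4)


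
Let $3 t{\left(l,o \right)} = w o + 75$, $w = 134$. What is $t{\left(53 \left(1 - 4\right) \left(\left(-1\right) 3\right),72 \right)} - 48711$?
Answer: $-45470$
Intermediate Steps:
$t{\left(l,o \right)} = 25 + \frac{134 o}{3}$ ($t{\left(l,o \right)} = \frac{134 o + 75}{3} = \frac{75 + 134 o}{3} = 25 + \frac{134 o}{3}$)
$t{\left(53 \left(1 - 4\right) \left(\left(-1\right) 3\right),72 \right)} - 48711 = \left(25 + \frac{134}{3} \cdot 72\right) - 48711 = \left(25 + 3216\right) - 48711 = 3241 - 48711 = -45470$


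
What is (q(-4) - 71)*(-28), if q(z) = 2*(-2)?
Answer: 2100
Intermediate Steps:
q(z) = -4
(q(-4) - 71)*(-28) = (-4 - 71)*(-28) = -75*(-28) = 2100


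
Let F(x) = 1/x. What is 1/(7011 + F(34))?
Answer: 34/238375 ≈ 0.00014263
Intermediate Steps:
1/(7011 + F(34)) = 1/(7011 + 1/34) = 1/(238375/34) = 34/238375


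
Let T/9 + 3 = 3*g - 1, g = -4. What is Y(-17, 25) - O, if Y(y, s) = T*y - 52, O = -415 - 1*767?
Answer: 3578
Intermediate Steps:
O = -1182 (O = -415 - 767 = -1182)
T = -144 (T = -27 + 9*(3*(-4) - 1) = -27 + 9*(-12 - 1) = -27 + 9*(-13) = -27 - 117 = -144)
Y(y, s) = -52 - 144*y (Y(y, s) = -144*y - 52 = -52 - 144*y)
Y(-17, 25) - O = (-52 - 144*(-17)) - 1*(-1182) = (-52 + 2448) + 1182 = 2396 + 1182 = 3578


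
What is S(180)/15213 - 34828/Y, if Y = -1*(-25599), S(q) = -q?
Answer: -178148728/129812529 ≈ -1.3724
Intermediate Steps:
Y = 25599
S(180)/15213 - 34828/Y = -1*180/15213 - 34828/25599 = -180*1/15213 - 34828*1/25599 = -60/5071 - 34828/25599 = -178148728/129812529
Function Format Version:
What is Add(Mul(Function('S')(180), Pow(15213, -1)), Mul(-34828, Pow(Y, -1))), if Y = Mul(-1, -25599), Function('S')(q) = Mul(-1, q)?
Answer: Rational(-178148728, 129812529) ≈ -1.3724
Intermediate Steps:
Y = 25599
Add(Mul(Function('S')(180), Pow(15213, -1)), Mul(-34828, Pow(Y, -1))) = Add(Mul(Mul(-1, 180), Pow(15213, -1)), Mul(-34828, Pow(25599, -1))) = Add(Mul(-180, Rational(1, 15213)), Mul(-34828, Rational(1, 25599))) = Add(Rational(-60, 5071), Rational(-34828, 25599)) = Rational(-178148728, 129812529)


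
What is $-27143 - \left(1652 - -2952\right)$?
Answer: $-31747$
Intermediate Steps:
$-27143 - \left(1652 - -2952\right) = -27143 - \left(1652 + 2952\right) = -27143 - 4604 = -31747$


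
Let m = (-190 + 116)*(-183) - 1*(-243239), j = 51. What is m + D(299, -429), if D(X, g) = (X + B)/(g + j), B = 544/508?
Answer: 4108996859/16002 ≈ 2.5678e+5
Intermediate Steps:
B = 136/127 (B = 544*(1/508) = 136/127 ≈ 1.0709)
D(X, g) = (136/127 + X)/(51 + g) (D(X, g) = (X + 136/127)/(g + 51) = (136/127 + X)/(51 + g))
m = 256781 (m = -74*(-183) + 243239 = 13542 + 243239 = 256781)
m + D(299, -429) = 256781 + (136/127 + 299)/(51 - 429) = 256781 + (38109/127)/(-378) = 256781 - 1/378*38109/127 = 256781 - 12703/16002 = 4108996859/16002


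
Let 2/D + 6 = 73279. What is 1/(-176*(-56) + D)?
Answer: 73273/722178690 ≈ 0.00010146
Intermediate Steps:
D = 2/73273 (D = 2/(-6 + 73279) = 2/73273 ≈ 2.7295e-5)
1/(-176*(-56) + D) = 1/(-176*(-56) + 2/73273) = 1/(9856 + 2/73273) = 1/(722178690/73273) = 73273/722178690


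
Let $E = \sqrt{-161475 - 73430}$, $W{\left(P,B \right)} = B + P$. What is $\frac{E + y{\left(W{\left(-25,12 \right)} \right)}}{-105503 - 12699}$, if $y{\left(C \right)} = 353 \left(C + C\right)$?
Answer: $\frac{4589}{59101} - \frac{i \sqrt{234905}}{118202} \approx 0.077647 - 0.0041004 i$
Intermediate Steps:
$y{\left(C \right)} = 706 C$ ($y{\left(C \right)} = 353 \cdot 2 C = 706 C$)
$E = i \sqrt{234905}$ ($E = \sqrt{-161475 - 73430} = \sqrt{-234905} = i \sqrt{234905} \approx 484.67 i$)
$\frac{E + y{\left(W{\left(-25,12 \right)} \right)}}{-105503 - 12699} = \frac{i \sqrt{234905} + 706 \left(12 - 25\right)}{-105503 - 12699} = \frac{i \sqrt{234905} + 706 \left(-13\right)}{-118202} = \left(i \sqrt{234905} - 9178\right) \left(- \frac{1}{118202}\right) = \left(-9178 + i \sqrt{234905}\right) \left(- \frac{1}{118202}\right) = \frac{4589}{59101} - \frac{i \sqrt{234905}}{118202}$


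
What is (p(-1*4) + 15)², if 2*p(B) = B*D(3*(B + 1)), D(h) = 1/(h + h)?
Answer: 18496/81 ≈ 228.35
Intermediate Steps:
D(h) = 1/(2*h)
p(B) = B/(4*(3 + 3*B)) (p(B) = (B*(1/(2*((3*(B + 1))))))/2 = (B*(1/(2*((3*(1 + B))))))/2 = (B*(1/(2*(3 + 3*B))))/2 = (B/(2*(3 + 3*B)))/2 = B/(4*(3 + 3*B)))
(p(-1*4) + 15)² = ((-1*4)/(12*(1 - 1*4)) + 15)² = ((1/12)*(-4)/(1 - 4) + 15)² = ((1/12)*(-4)/(-3) + 15)² = ((1/12)*(-4)*(-⅓) + 15)² = (⅑ + 15)² = (136/9)² = 18496/81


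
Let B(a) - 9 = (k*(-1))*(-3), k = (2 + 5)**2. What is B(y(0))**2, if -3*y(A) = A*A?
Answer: 24336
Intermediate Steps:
k = 49 (k = 7**2 = 49)
y(A) = -A**2/3 (y(A) = -A*A/3 = -A**2/3)
B(a) = 156 (B(a) = 9 + (49*(-1))*(-3) = 9 - 49*(-3) = 9 + 147 = 156)
B(y(0))**2 = 156**2 = 24336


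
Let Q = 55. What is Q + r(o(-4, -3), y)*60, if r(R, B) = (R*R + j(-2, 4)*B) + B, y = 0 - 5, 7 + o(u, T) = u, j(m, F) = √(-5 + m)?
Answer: 7015 - 300*I*√7 ≈ 7015.0 - 793.73*I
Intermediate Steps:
o(u, T) = -7 + u
y = -5
r(R, B) = B + R² + I*B*√7 (r(R, B) = (R*R + √(-5 - 2)*B) + B = (R² + √(-7)*B) + B = (R² + (I*√7)*B) + B = (R² + I*B*√7) + B = B + R² + I*B*√7)
Q + r(o(-4, -3), y)*60 = 55 + (-5 + (-7 - 4)² + I*(-5)*√7)*60 = 55 + (-5 + (-11)² - 5*I*√7)*60 = 55 + (-5 + 121 - 5*I*√7)*60 = 55 + (116 - 5*I*√7)*60 = 55 + (6960 - 300*I*√7) = 7015 - 300*I*√7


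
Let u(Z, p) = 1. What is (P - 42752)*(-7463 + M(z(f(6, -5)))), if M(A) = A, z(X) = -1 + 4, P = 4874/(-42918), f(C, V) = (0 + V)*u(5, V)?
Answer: 6843935333300/21459 ≈ 3.1893e+8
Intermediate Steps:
f(C, V) = V (f(C, V) = (0 + V)*1 = V*1 = V)
P = -2437/21459 (P = 4874*(-1/42918) = -2437/21459 ≈ -0.11357)
z(X) = 3
(P - 42752)*(-7463 + M(z(f(6, -5)))) = (-2437/21459 - 42752)*(-7463 + 3) = -917417605/21459*(-7460) = 6843935333300/21459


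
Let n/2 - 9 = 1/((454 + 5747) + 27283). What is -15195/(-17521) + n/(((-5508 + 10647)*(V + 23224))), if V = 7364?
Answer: 39988747212779077/46110085383540024 ≈ 0.86724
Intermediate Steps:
n = 301357/16742 (n = 18 + 2/((454 + 5747) + 27283) = 18 + 2/(6201 + 27283) = 18 + 2/33484 = 18 + 2*(1/33484) = 18 + 1/16742 = 301357/16742 ≈ 18.000)
-15195/(-17521) + n/(((-5508 + 10647)*(V + 23224))) = -15195/(-17521) + 301357/(16742*(((-5508 + 10647)*(7364 + 23224)))) = -15195*(-1/17521) + 301357/(16742*((5139*30588))) = 15195/17521 + (301357/16742)/157191732 = 15195/17521 + (301357/16742)*(1/157191732) = 15195/17521 + 301357/2631703977144 = 39988747212779077/46110085383540024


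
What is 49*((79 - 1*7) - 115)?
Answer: -2107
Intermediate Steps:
49*((79 - 1*7) - 115) = 49*((79 - 7) - 115) = 49*(72 - 115) = 49*(-43) = -2107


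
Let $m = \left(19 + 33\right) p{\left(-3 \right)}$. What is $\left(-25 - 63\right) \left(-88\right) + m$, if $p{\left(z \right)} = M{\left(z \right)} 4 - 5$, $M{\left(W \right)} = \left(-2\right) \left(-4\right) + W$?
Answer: $8524$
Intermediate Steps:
$M{\left(W \right)} = 8 + W$
$p{\left(z \right)} = 27 + 4 z$ ($p{\left(z \right)} = \left(8 + z\right) 4 - 5 = \left(32 + 4 z\right) - 5 = 27 + 4 z$)
$m = 780$ ($m = \left(19 + 33\right) \left(27 + 4 \left(-3\right)\right) = 52 \left(27 - 12\right) = 52 \cdot 15 = 780$)
$\left(-25 - 63\right) \left(-88\right) + m = \left(-25 - 63\right) \left(-88\right) + 780 = \left(-88\right) \left(-88\right) + 780 = 7744 + 780 = 8524$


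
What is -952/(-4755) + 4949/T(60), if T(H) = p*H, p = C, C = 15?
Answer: 1625953/285300 ≈ 5.6991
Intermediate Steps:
p = 15
T(H) = 15*H
-952/(-4755) + 4949/T(60) = -952/(-4755) + 4949/((15*60)) = -952*(-1/4755) + 4949/900 = 952/4755 + 4949*(1/900) = 952/4755 + 4949/900 = 1625953/285300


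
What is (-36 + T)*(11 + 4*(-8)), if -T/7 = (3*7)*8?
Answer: 25452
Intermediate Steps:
T = -1176 (T = -7*3*7*8 = -147*8 = -7*168 = -1176)
(-36 + T)*(11 + 4*(-8)) = (-36 - 1176)*(11 + 4*(-8)) = -1212*(11 - 32) = -1212*(-21) = 25452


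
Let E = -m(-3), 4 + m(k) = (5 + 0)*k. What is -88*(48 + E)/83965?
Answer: -5896/83965 ≈ -0.070220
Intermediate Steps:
m(k) = -4 + 5*k (m(k) = -4 + (5 + 0)*k = -4 + 5*k)
E = 19 (E = -(-4 + 5*(-3)) = -(-4 - 15) = -1*(-19) = 19)
-88*(48 + E)/83965 = -88*(48 + 19)/83965 = -88*67*(1/83965) = -5896*1/83965 = -5896/83965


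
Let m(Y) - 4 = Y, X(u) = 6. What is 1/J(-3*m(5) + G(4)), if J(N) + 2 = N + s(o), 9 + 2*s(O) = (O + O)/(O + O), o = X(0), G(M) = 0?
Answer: -1/33 ≈ -0.030303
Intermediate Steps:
m(Y) = 4 + Y
o = 6
s(O) = -4 (s(O) = -9/2 + ((O + O)/(O + O))/2 = -9/2 + ((2*O)/((2*O)))/2 = -9/2 + ((2*O)*(1/(2*O)))/2 = -9/2 + (1/2)*1 = -9/2 + 1/2 = -4)
J(N) = -6 + N (J(N) = -2 + (N - 4) = -2 + (-4 + N) = -6 + N)
1/J(-3*m(5) + G(4)) = 1/(-6 + (-3*(4 + 5) + 0)) = 1/(-6 + (-3*9 + 0)) = 1/(-6 + (-27 + 0)) = 1/(-6 - 27) = 1/(-33) = -1/33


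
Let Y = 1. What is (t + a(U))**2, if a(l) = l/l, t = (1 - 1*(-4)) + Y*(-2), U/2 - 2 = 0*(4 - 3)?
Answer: 16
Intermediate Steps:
U = 4 (U = 4 + 2*(0*(4 - 3)) = 4 + 2*(0*1) = 4 + 2*0 = 4 + 0 = 4)
t = 3 (t = (1 - 1*(-4)) + 1*(-2) = (1 + 4) - 2 = 5 - 2 = 3)
a(l) = 1
(t + a(U))**2 = (3 + 1)**2 = 4**2 = 16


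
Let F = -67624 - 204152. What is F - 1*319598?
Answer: -591374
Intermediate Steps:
F = -271776
F - 1*319598 = -271776 - 1*319598 = -271776 - 319598 = -591374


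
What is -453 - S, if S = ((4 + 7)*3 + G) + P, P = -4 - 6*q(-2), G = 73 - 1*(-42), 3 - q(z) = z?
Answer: -567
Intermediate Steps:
q(z) = 3 - z
G = 115 (G = 73 + 42 = 115)
P = -34 (P = -4 - 6*(3 - 1*(-2)) = -4 - 6*(3 + 2) = -4 - 6*5 = -4 - 30 = -34)
S = 114 (S = ((4 + 7)*3 + 115) - 34 = (11*3 + 115) - 34 = (33 + 115) - 34 = 148 - 34 = 114)
-453 - S = -453 - 1*114 = -453 - 114 = -567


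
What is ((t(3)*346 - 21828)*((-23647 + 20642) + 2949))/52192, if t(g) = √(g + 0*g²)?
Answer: 5457/233 - 173*√3/466 ≈ 22.778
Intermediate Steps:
t(g) = √g (t(g) = √(g + 0) = √g)
((t(3)*346 - 21828)*((-23647 + 20642) + 2949))/52192 = ((√3*346 - 21828)*((-23647 + 20642) + 2949))/52192 = ((346*√3 - 21828)*(-3005 + 2949))*(1/52192) = ((-21828 + 346*√3)*(-56))*(1/52192) = (1222368 - 19376*√3)*(1/52192) = 5457/233 - 173*√3/466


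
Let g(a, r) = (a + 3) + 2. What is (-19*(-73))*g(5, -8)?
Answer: 13870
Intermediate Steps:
g(a, r) = 5 + a (g(a, r) = (3 + a) + 2 = 5 + a)
(-19*(-73))*g(5, -8) = (-19*(-73))*(5 + 5) = 1387*10 = 13870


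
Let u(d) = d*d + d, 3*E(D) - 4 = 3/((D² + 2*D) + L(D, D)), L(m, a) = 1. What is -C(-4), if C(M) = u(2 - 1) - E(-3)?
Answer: -5/12 ≈ -0.41667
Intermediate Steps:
E(D) = 4/3 + 1/(1 + D² + 2*D) (E(D) = 4/3 + (3/((D² + 2*D) + 1))/3 = 4/3 + (3/(1 + D² + 2*D))/3 = 4/3 + 1/(1 + D² + 2*D))
u(d) = d + d² (u(d) = d² + d = d + d²)
C(M) = 5/12 (C(M) = (2 - 1)*(1 + (2 - 1)) - (7 + 4*(-3)² + 8*(-3))/(3*(1 + (-3)² + 2*(-3))) = 1*(1 + 1) - (7 + 4*9 - 24)/(3*(1 + 9 - 6)) = 1*2 - (7 + 36 - 24)/(3*4) = 2 - 19/(3*4) = 2 - 1*19/12 = 2 - 19/12 = 5/12)
-C(-4) = -1*5/12 = -5/12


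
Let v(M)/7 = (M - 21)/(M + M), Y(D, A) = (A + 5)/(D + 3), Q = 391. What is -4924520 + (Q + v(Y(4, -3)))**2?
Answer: -78490919/16 ≈ -4.9057e+6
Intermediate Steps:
Y(D, A) = (5 + A)/(3 + D)
v(M) = 7*(-21 + M)/(2*M) (v(M) = 7*((M - 21)/(M + M)) = 7*((-21 + M)/((2*M))) = 7*((-21 + M)*(1/(2*M))) = 7*((-21 + M)/(2*M)) = 7*(-21 + M)/(2*M))
-4924520 + (Q + v(Y(4, -3)))**2 = -4924520 + (391 + 7*(-21 + (5 - 3)/(3 + 4))/(2*(((5 - 3)/(3 + 4)))))**2 = -4924520 + (391 + 7*(-21 + 2/7)/(2*((2/7))))**2 = -4924520 + (391 + 7*(-21 + (1/7)*2)/(2*(((1/7)*2))))**2 = -4924520 + (391 + 7*(-21 + 2/7)/(2*(2/7)))**2 = -4924520 + (391 + (7/2)*(7/2)*(-145/7))**2 = -4924520 + (391 - 1015/4)**2 = -4924520 + (549/4)**2 = -4924520 + 301401/16 = -78490919/16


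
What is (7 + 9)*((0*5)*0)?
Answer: 0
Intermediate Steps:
(7 + 9)*((0*5)*0) = 16*(0*0) = 16*0 = 0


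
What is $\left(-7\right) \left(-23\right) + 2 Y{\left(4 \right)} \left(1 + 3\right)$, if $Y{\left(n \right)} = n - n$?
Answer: $161$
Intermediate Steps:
$Y{\left(n \right)} = 0$
$\left(-7\right) \left(-23\right) + 2 Y{\left(4 \right)} \left(1 + 3\right) = \left(-7\right) \left(-23\right) + 2 \cdot 0 \left(1 + 3\right) = 161 + 0 \cdot 4 = 161 + 0 = 161$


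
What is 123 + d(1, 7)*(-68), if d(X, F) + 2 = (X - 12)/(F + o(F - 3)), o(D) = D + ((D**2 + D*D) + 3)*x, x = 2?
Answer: 21727/81 ≈ 268.23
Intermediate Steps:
o(D) = 6 + D + 4*D**2 (o(D) = D + ((D**2 + D*D) + 3)*2 = D + ((D**2 + D**2) + 3)*2 = D + (2*D**2 + 3)*2 = D + (3 + 2*D**2)*2 = D + (6 + 4*D**2) = 6 + D + 4*D**2)
d(X, F) = -2 + (-12 + X)/(3 + 2*F + 4*(-3 + F)**2) (d(X, F) = -2 + (X - 12)/(F + (6 + (F - 3) + 4*(F - 3)**2)) = -2 + (-12 + X)/(F + (6 + (-3 + F) + 4*(-3 + F)**2)) = -2 + (-12 + X)/(F + (3 + F + 4*(-3 + F)**2)) = -2 + (-12 + X)/(3 + 2*F + 4*(-3 + F)**2))
123 + d(1, 7)*(-68) = 123 + ((-90 + 1 - 8*7**2 + 44*7)/(39 - 22*7 + 4*7**2))*(-68) = 123 + ((-90 + 1 - 8*49 + 308)/(39 - 154 + 4*49))*(-68) = 123 + ((-90 + 1 - 392 + 308)/(39 - 154 + 196))*(-68) = 123 + (-173/81)*(-68) = 123 + ((1/81)*(-173))*(-68) = 123 - 173/81*(-68) = 123 + 11764/81 = 21727/81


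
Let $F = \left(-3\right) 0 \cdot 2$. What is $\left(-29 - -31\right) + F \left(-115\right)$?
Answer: $2$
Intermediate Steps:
$F = 0$ ($F = 0 \cdot 2 = 0$)
$\left(-29 - -31\right) + F \left(-115\right) = \left(-29 - -31\right) + 0 \left(-115\right) = \left(-29 + 31\right) + 0 = 2 + 0 = 2$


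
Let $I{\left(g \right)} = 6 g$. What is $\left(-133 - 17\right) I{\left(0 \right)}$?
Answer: $0$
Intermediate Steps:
$\left(-133 - 17\right) I{\left(0 \right)} = \left(-133 - 17\right) 6 \cdot 0 = \left(-133 + \left(-58 + 41\right)\right) 0 = \left(-133 - 17\right) 0 = \left(-150\right) 0 = 0$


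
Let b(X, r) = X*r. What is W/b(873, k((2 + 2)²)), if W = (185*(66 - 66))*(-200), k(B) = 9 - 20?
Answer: 0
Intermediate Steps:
k(B) = -11
W = 0 (W = (185*0)*(-200) = 0*(-200) = 0)
W/b(873, k((2 + 2)²)) = 0/((873*(-11))) = 0/(-9603) = 0*(-1/9603) = 0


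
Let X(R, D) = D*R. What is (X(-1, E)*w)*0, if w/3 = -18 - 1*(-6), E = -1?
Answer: 0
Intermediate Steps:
w = -36 (w = 3*(-18 - 1*(-6)) = 3*(-18 + 6) = 3*(-12) = -36)
(X(-1, E)*w)*0 = (-1*(-1)*(-36))*0 = (1*(-36))*0 = -36*0 = 0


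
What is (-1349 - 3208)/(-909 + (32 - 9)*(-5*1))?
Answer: 4557/1024 ≈ 4.4502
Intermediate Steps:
(-1349 - 3208)/(-909 + (32 - 9)*(-5*1)) = -4557/(-909 + 23*(-5)) = -4557/(-909 - 115) = -4557/(-1024) = -4557*(-1/1024) = 4557/1024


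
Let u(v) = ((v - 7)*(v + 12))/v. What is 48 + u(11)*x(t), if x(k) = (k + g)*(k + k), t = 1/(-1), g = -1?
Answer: 896/11 ≈ 81.455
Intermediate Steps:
t = -1
u(v) = (-7 + v)*(12 + v)/v (u(v) = ((-7 + v)*(12 + v))/v = (-7 + v)*(12 + v)/v)
x(k) = 2*k*(-1 + k) (x(k) = (k - 1)*(k + k) = (-1 + k)*(2*k) = 2*k*(-1 + k))
48 + u(11)*x(t) = 48 + (5 + 11 - 84/11)*(2*(-1)*(-1 - 1)) = 48 + (5 + 11 - 84*1/11)*(2*(-1)*(-2)) = 48 + (5 + 11 - 84/11)*4 = 48 + (92/11)*4 = 48 + 368/11 = 896/11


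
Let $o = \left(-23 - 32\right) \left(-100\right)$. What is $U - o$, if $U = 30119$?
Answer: $24619$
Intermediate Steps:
$o = 5500$ ($o = \left(-55\right) \left(-100\right) = 5500$)
$U - o = 30119 - 5500 = 24619$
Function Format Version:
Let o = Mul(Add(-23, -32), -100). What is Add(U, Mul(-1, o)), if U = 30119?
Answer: 24619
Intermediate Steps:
o = 5500 (o = Mul(-55, -100) = 5500)
Add(U, Mul(-1, o)) = Add(30119, Mul(-1, 5500)) = Add(30119, -5500) = 24619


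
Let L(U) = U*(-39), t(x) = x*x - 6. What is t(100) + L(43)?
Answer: 8317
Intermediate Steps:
t(x) = -6 + x**2 (t(x) = x**2 - 6 = -6 + x**2)
L(U) = -39*U
t(100) + L(43) = (-6 + 100**2) - 39*43 = (-6 + 10000) - 1677 = 9994 - 1677 = 8317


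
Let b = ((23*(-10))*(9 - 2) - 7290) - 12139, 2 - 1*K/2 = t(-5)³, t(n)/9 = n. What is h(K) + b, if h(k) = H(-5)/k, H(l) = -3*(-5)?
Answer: -3834441891/182254 ≈ -21039.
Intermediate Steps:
t(n) = 9*n
H(l) = 15
K = 182254 (K = 4 - 2*(9*(-5))³ = 4 - 2*(-45)³ = 4 - 2*(-91125) = 4 + 182250 = 182254)
b = -21039 (b = (-230*7 - 7290) - 12139 = (-1610 - 7290) - 12139 = -8900 - 12139 = -21039)
h(k) = 15/k
h(K) + b = 15/182254 - 21039 = -3834441891/182254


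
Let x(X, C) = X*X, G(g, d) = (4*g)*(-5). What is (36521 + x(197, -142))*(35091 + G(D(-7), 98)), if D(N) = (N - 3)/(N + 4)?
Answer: 2638383030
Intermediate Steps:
D(N) = (-3 + N)/(4 + N)
G(g, d) = -20*g
x(X, C) = X²
(36521 + x(197, -142))*(35091 + G(D(-7), 98)) = (36521 + 197²)*(35091 - 20*(-3 - 7)/(4 - 7)) = (36521 + 38809)*(35091 - 20*(-10)/(-3)) = 75330*(35091 - (-20)*(-10)/3) = 75330*(35091 - 20*10/3) = 75330*(35091 - 200/3) = 75330*(105073/3) = 2638383030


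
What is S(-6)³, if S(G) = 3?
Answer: 27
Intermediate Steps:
S(-6)³ = 3³ = 27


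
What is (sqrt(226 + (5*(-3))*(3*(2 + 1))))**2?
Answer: 91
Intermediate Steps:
(sqrt(226 + (5*(-3))*(3*(2 + 1))))**2 = (sqrt(226 - 45*3))**2 = (sqrt(226 - 15*9))**2 = (sqrt(226 - 135))**2 = (sqrt(91))**2 = 91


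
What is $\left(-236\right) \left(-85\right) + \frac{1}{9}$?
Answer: $\frac{180541}{9} \approx 20060.0$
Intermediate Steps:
$\left(-236\right) \left(-85\right) + \frac{1}{9} = 20060 + \frac{1}{9} = \frac{180541}{9}$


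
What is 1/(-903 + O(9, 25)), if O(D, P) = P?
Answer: -1/878 ≈ -0.0011390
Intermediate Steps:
1/(-903 + O(9, 25)) = 1/(-903 + 25) = 1/(-878) = -1/878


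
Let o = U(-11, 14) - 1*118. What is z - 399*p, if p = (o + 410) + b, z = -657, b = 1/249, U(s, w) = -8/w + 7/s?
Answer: -106533125/913 ≈ -1.1668e+5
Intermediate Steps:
b = 1/249 ≈ 0.0040161
o = -9179/77 (o = (-8/14 + 7/(-11)) - 1*118 = (-8*1/14 + 7*(-1/11)) - 118 = (-4/7 - 7/11) - 118 = -93/77 - 118 = -9179/77 ≈ -119.21)
p = 5575436/19173 (p = (-9179/77 + 410) + 1/249 = 22391/77 + 1/249 = 5575436/19173 ≈ 290.80)
z - 399*p = -657 - 399*5575436/19173 = -657 - 105933284/913 = -106533125/913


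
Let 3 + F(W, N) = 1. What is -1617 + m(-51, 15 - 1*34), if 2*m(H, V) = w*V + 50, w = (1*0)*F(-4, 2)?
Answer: -1592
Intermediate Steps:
F(W, N) = -2 (F(W, N) = -3 + 1 = -2)
w = 0 (w = (1*0)*(-2) = 0*(-2) = 0)
m(H, V) = 25 (m(H, V) = (0*V + 50)/2 = (0 + 50)/2 = (1/2)*50 = 25)
-1617 + m(-51, 15 - 1*34) = -1617 + 25 = -1592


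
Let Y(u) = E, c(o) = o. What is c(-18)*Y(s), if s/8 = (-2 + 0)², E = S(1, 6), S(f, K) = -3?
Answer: 54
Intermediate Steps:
E = -3
s = 32 (s = 8*(-2 + 0)² = 8*(-2)² = 8*4 = 32)
Y(u) = -3
c(-18)*Y(s) = -18*(-3) = 54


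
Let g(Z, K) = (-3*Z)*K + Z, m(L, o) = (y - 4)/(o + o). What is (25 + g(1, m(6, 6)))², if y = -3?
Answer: 12321/16 ≈ 770.06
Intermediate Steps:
m(L, o) = -7/(2*o) (m(L, o) = (-3 - 4)/(o + o) = -7*1/(2*o) = -7/(2*o))
g(Z, K) = Z - 3*K*Z (g(Z, K) = -3*K*Z + Z = Z - 3*K*Z)
(25 + g(1, m(6, 6)))² = (25 + 1*(1 - (-21)/(2*6)))² = (25 + 1*(1 - 3*(-7/12)))² = (25 + 1*(1 + 7/4))² = (25 + 1*(11/4))² = (25 + 11/4)² = (111/4)² = 12321/16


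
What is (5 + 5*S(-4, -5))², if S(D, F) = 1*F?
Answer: 400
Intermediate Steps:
S(D, F) = F
(5 + 5*S(-4, -5))² = (5 + 5*(-5))² = (5 - 25)² = (-20)² = 400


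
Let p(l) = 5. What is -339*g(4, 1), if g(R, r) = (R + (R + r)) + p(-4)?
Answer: -4746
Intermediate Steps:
g(R, r) = 5 + r + 2*R (g(R, r) = (R + (R + r)) + 5 = (r + 2*R) + 5 = 5 + r + 2*R)
-339*g(4, 1) = -339*(5 + 1 + 2*4) = -339*(5 + 1 + 8) = -339*14 = -4746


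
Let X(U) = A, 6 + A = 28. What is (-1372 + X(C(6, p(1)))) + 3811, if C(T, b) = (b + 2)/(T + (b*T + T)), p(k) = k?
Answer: 2461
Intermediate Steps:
A = 22 (A = -6 + 28 = 22)
C(T, b) = (2 + b)/(2*T + T*b) (C(T, b) = (2 + b)/(T + (T*b + T)) = (2 + b)/(T + (T + T*b)) = (2 + b)/(2*T + T*b))
X(U) = 22
(-1372 + X(C(6, p(1)))) + 3811 = (-1372 + 22) + 3811 = -1350 + 3811 = 2461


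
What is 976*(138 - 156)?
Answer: -17568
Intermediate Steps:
976*(138 - 156) = 976*(-18) = -17568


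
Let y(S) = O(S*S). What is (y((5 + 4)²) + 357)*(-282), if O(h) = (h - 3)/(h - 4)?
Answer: -661968774/6557 ≈ -1.0096e+5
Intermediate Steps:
O(h) = (-3 + h)/(-4 + h)
y(S) = (-3 + S²)/(-4 + S²) (y(S) = (-3 + S*S)/(-4 + S*S) = (-3 + S²)/(-4 + S²))
(y((5 + 4)²) + 357)*(-282) = ((-3 + ((5 + 4)²)²)/(-4 + ((5 + 4)²)²) + 357)*(-282) = ((-3 + (9²)²)/(-4 + (9²)²) + 357)*(-282) = ((-3 + 81²)/(-4 + 81²) + 357)*(-282) = ((-3 + 6561)/(-4 + 6561) + 357)*(-282) = (6558/6557 + 357)*(-282) = (2347407/6557)*(-282) = -661968774/6557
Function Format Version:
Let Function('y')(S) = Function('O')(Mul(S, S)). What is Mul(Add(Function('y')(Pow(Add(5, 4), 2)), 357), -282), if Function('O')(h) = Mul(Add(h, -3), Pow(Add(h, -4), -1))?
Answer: Rational(-661968774, 6557) ≈ -1.0096e+5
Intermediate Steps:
Function('O')(h) = Mul(Pow(Add(-4, h), -1), Add(-3, h)) (Function('O')(h) = Mul(Add(-3, h), Pow(Add(-4, h), -1)) = Mul(Pow(Add(-4, h), -1), Add(-3, h)))
Function('y')(S) = Mul(Pow(Add(-4, Pow(S, 2)), -1), Add(-3, Pow(S, 2))) (Function('y')(S) = Mul(Pow(Add(-4, Mul(S, S)), -1), Add(-3, Mul(S, S))) = Mul(Pow(Add(-4, Pow(S, 2)), -1), Add(-3, Pow(S, 2))))
Mul(Add(Function('y')(Pow(Add(5, 4), 2)), 357), -282) = Mul(Add(Mul(Pow(Add(-4, Pow(Pow(Add(5, 4), 2), 2)), -1), Add(-3, Pow(Pow(Add(5, 4), 2), 2))), 357), -282) = Mul(Add(Mul(Pow(Add(-4, Pow(Pow(9, 2), 2)), -1), Add(-3, Pow(Pow(9, 2), 2))), 357), -282) = Mul(Add(Mul(Pow(Add(-4, Pow(81, 2)), -1), Add(-3, Pow(81, 2))), 357), -282) = Mul(Add(Mul(Pow(Add(-4, 6561), -1), Add(-3, 6561)), 357), -282) = Mul(Add(Mul(Pow(6557, -1), 6558), 357), -282) = Mul(Add(Mul(Rational(1, 6557), 6558), 357), -282) = Mul(Add(Rational(6558, 6557), 357), -282) = Mul(Rational(2347407, 6557), -282) = Rational(-661968774, 6557)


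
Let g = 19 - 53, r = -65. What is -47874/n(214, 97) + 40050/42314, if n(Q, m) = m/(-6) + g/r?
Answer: 395141557545/129078857 ≈ 3061.2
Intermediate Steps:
g = -34
n(Q, m) = 34/65 - m/6 (n(Q, m) = m/(-6) - 34/(-65) = m*(-1/6) - 34*(-1/65) = -m/6 + 34/65 = 34/65 - m/6)
-47874/n(214, 97) + 40050/42314 = -47874/(34/65 - 1/6*97) + 40050/42314 = -47874/(34/65 - 97/6) + 40050*(1/42314) = -47874/(-6101/390) + 20025/21157 = -47874*(-390/6101) + 20025/21157 = 18670860/6101 + 20025/21157 = 395141557545/129078857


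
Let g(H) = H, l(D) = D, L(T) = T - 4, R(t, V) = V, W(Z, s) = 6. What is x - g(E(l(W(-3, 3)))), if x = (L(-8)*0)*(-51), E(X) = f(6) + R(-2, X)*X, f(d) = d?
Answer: -42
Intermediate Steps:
L(T) = -4 + T
E(X) = 6 + X² (E(X) = 6 + X*X = 6 + X²)
x = 0 (x = ((-4 - 8)*0)*(-51) = -12*0*(-51) = 0*(-51) = 0)
x - g(E(l(W(-3, 3)))) = 0 - (6 + 6²) = 0 - (6 + 36) = 0 - 1*42 = 0 - 42 = -42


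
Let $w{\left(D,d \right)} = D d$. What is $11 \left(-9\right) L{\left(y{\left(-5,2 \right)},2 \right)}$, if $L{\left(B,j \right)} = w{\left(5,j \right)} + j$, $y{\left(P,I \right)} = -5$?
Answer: $-1188$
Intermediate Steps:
$L{\left(B,j \right)} = 6 j$ ($L{\left(B,j \right)} = 5 j + j = 6 j$)
$11 \left(-9\right) L{\left(y{\left(-5,2 \right)},2 \right)} = 11 \left(-9\right) 6 \cdot 2 = \left(-99\right) 12 = -1188$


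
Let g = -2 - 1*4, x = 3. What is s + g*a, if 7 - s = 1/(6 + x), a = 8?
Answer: -370/9 ≈ -41.111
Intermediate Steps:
g = -6 (g = -2 - 4 = -6)
s = 62/9 (s = 7 - 1/(6 + 3) = 7 - 1/9 = 62/9 ≈ 6.8889)
s + g*a = 62/9 - 6*8 = 62/9 - 48 = -370/9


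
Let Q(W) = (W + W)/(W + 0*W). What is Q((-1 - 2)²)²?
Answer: 4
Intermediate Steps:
Q(W) = 2 (Q(W) = (2*W)/(W + 0) = (2*W)/W = 2)
Q((-1 - 2)²)² = 2² = 4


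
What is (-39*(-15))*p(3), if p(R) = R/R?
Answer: 585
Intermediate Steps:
p(R) = 1
(-39*(-15))*p(3) = -39*(-15)*1 = 585*1 = 585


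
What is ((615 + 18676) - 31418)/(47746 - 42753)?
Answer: -12127/4993 ≈ -2.4288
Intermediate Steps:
((615 + 18676) - 31418)/(47746 - 42753) = (19291 - 31418)/4993 = -12127*1/4993 = -12127/4993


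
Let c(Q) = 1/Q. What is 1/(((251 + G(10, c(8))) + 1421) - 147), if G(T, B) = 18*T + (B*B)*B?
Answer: 512/872961 ≈ 0.00058651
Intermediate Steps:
c(Q) = 1/Q
G(T, B) = B**3 + 18*T (G(T, B) = 18*T + B**2*B = 18*T + B**3 = B**3 + 18*T)
1/(((251 + G(10, c(8))) + 1421) - 147) = 1/(((251 + ((1/8)**3 + 18*10)) + 1421) - 147) = 1/(((251 + ((1/8)**3 + 180)) + 1421) - 147) = 1/(((251 + (1/512 + 180)) + 1421) - 147) = 1/(((251 + 92161/512) + 1421) - 147) = 1/((220673/512 + 1421) - 147) = 1/(948225/512 - 147) = 1/(872961/512) = 512/872961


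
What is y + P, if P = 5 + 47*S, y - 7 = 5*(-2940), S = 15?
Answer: -13983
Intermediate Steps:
y = -14693 (y = 7 + 5*(-2940) = 7 - 14700 = -14693)
P = 710 (P = 5 + 47*15 = 5 + 705 = 710)
y + P = -14693 + 710 = -13983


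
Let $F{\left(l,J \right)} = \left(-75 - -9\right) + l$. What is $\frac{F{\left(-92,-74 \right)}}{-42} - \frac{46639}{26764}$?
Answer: $\frac{1134937}{562044} \approx 2.0193$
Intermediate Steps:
$F{\left(l,J \right)} = -66 + l$ ($F{\left(l,J \right)} = \left(-75 + 9\right) + l = -66 + l$)
$\frac{F{\left(-92,-74 \right)}}{-42} - \frac{46639}{26764} = \frac{-66 - 92}{-42} - \frac{46639}{26764} = \left(-158\right) \left(- \frac{1}{42}\right) - \frac{46639}{26764} = \frac{79}{21} - \frac{46639}{26764} = \frac{1134937}{562044}$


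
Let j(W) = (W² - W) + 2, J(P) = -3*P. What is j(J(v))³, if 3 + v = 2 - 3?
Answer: 2406104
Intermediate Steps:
v = -4 (v = -3 + (2 - 3) = -3 - 1 = -4)
j(W) = 2 + W² - W
j(J(v))³ = (2 + (-3*(-4))² - (-3)*(-4))³ = (2 + 12² - 1*12)³ = (2 + 144 - 12)³ = 134³ = 2406104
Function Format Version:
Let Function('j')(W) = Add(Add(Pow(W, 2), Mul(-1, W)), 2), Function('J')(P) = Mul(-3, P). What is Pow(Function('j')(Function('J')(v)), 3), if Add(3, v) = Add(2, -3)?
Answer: 2406104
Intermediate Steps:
v = -4 (v = Add(-3, Add(2, -3)) = Add(-3, -1) = -4)
Function('j')(W) = Add(2, Pow(W, 2), Mul(-1, W))
Pow(Function('j')(Function('J')(v)), 3) = Pow(Add(2, Pow(Mul(-3, -4), 2), Mul(-1, Mul(-3, -4))), 3) = Pow(Add(2, Pow(12, 2), Mul(-1, 12)), 3) = Pow(Add(2, 144, -12), 3) = Pow(134, 3) = 2406104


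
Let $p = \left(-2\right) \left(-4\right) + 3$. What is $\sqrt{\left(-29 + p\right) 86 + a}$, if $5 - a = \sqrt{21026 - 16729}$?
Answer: $\sqrt{-1543 - \sqrt{4297}} \approx 40.107 i$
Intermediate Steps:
$p = 11$ ($p = 8 + 3 = 11$)
$a = 5 - \sqrt{4297}$ ($a = 5 - \sqrt{21026 - 16729} = 5 - \sqrt{4297} \approx -60.552$)
$\sqrt{\left(-29 + p\right) 86 + a} = \sqrt{\left(-29 + 11\right) 86 + \left(5 - \sqrt{4297}\right)} = \sqrt{\left(-18\right) 86 + \left(5 - \sqrt{4297}\right)} = \sqrt{-1548 + \left(5 - \sqrt{4297}\right)} = \sqrt{-1543 - \sqrt{4297}}$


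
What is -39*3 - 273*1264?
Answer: -345189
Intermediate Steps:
-39*3 - 273*1264 = -117 - 345072 = -345189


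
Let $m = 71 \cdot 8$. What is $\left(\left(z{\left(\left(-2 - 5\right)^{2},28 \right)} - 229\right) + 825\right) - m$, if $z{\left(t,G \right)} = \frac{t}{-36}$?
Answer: $\frac{959}{36} \approx 26.639$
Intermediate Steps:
$m = 568$
$z{\left(t,G \right)} = - \frac{t}{36}$ ($z{\left(t,G \right)} = t \left(- \frac{1}{36}\right) = - \frac{t}{36}$)
$\left(\left(z{\left(\left(-2 - 5\right)^{2},28 \right)} - 229\right) + 825\right) - m = \left(\left(- \frac{\left(-2 - 5\right)^{2}}{36} - 229\right) + 825\right) - 568 = \left(\left(- \frac{\left(-7\right)^{2}}{36} - 229\right) + 825\right) - 568 = \left(\left(\left(- \frac{1}{36}\right) 49 - 229\right) + 825\right) - 568 = \left(\left(- \frac{49}{36} - 229\right) + 825\right) - 568 = \left(- \frac{8293}{36} + 825\right) - 568 = \frac{21407}{36} - 568 = \frac{959}{36}$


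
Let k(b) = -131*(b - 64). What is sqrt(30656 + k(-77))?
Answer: sqrt(49127) ≈ 221.65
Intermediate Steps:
k(b) = 8384 - 131*b (k(b) = -131*(-64 + b) = 8384 - 131*b)
sqrt(30656 + k(-77)) = sqrt(30656 + (8384 - 131*(-77))) = sqrt(30656 + (8384 + 10087)) = sqrt(30656 + 18471) = sqrt(49127)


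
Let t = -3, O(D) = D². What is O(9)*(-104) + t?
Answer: -8427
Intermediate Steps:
O(9)*(-104) + t = 9²*(-104) - 3 = 81*(-104) - 3 = -8424 - 3 = -8427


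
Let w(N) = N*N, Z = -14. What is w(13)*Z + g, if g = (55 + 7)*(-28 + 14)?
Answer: -3234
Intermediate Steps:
w(N) = N²
g = -868 (g = 62*(-14) = -868)
w(13)*Z + g = 13²*(-14) - 868 = 169*(-14) - 868 = -2366 - 868 = -3234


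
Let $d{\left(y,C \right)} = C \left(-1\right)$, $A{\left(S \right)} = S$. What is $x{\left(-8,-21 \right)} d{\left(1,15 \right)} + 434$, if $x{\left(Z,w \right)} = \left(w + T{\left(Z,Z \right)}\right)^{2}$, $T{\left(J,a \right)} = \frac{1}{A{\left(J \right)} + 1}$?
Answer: $- \frac{307294}{49} \approx -6271.3$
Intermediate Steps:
$d{\left(y,C \right)} = - C$
$T{\left(J,a \right)} = \frac{1}{1 + J}$ ($T{\left(J,a \right)} = \frac{1}{J + 1} = \frac{1}{1 + J}$)
$x{\left(Z,w \right)} = \left(w + \frac{1}{1 + Z}\right)^{2}$
$x{\left(-8,-21 \right)} d{\left(1,15 \right)} + 434 = \left(-21 + \frac{1}{1 - 8}\right)^{2} \left(\left(-1\right) 15\right) + 434 = \left(-21 + \frac{1}{-7}\right)^{2} \left(-15\right) + 434 = \left(-21 - \frac{1}{7}\right)^{2} \left(-15\right) + 434 = \left(- \frac{148}{7}\right)^{2} \left(-15\right) + 434 = \frac{21904}{49} \left(-15\right) + 434 = - \frac{328560}{49} + 434 = - \frac{307294}{49}$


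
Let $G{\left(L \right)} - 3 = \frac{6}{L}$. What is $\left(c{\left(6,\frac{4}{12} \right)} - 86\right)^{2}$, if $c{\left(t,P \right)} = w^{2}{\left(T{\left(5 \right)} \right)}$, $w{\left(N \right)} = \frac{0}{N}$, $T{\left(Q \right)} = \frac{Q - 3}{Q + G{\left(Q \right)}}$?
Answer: $7396$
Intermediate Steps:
$G{\left(L \right)} = 3 + \frac{6}{L}$
$T{\left(Q \right)} = \frac{-3 + Q}{3 + Q + \frac{6}{Q}}$ ($T{\left(Q \right)} = \frac{Q - 3}{Q + \left(3 + \frac{6}{Q}\right)} = \frac{-3 + Q}{3 + Q + \frac{6}{Q}}$)
$w{\left(N \right)} = 0$
$c{\left(t,P \right)} = 0$ ($c{\left(t,P \right)} = 0^{2} = 0$)
$\left(c{\left(6,\frac{4}{12} \right)} - 86\right)^{2} = \left(0 - 86\right)^{2} = \left(-86\right)^{2} = 7396$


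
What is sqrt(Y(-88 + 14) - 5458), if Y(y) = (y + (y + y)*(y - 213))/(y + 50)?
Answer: 39*I*sqrt(19)/2 ≈ 84.999*I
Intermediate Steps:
Y(y) = (y + 2*y*(-213 + y))/(50 + y) (Y(y) = (y + (2*y)*(-213 + y))/(50 + y) = (y + 2*y*(-213 + y))/(50 + y))
sqrt(Y(-88 + 14) - 5458) = sqrt((-88 + 14)*(-425 + 2*(-88 + 14))/(50 + (-88 + 14)) - 5458) = sqrt(-74*(-425 + 2*(-74))/(50 - 74) - 5458) = sqrt(-74*(-425 - 148)/(-24) - 5458) = sqrt(-74*(-1/24)*(-573) - 5458) = sqrt(-7067/4 - 5458) = sqrt(-28899/4) = 39*I*sqrt(19)/2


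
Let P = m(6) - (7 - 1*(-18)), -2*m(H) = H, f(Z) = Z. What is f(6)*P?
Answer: -168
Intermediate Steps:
m(H) = -H/2
P = -28 (P = -½*6 - (7 - 1*(-18)) = -3 - (7 + 18) = -3 - 1*25 = -3 - 25 = -28)
f(6)*P = 6*(-28) = -168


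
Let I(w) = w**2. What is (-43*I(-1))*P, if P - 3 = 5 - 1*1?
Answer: -301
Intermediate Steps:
P = 7 (P = 3 + (5 - 1*1) = 3 + (5 - 1) = 3 + 4 = 7)
(-43*I(-1))*P = -43*(-1)**2*7 = -43*1*7 = -43*7 = -301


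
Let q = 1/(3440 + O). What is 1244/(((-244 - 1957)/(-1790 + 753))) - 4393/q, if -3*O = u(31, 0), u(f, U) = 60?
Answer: -33066666032/2201 ≈ -1.5023e+7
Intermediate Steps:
O = -20 (O = -1/3*60 = -20)
q = 1/3420 (q = 1/(3440 - 20) = 1/3420 ≈ 0.00029240)
1244/(((-244 - 1957)/(-1790 + 753))) - 4393/q = 1244/(((-244 - 1957)/(-1790 + 753))) - 4393/1/3420 = 1244/((-2201/(-1037))) - 4393*3420 = 1244/((-2201*(-1/1037))) - 15024060 = 1244/(2201/1037) - 15024060 = 1244*(1037/2201) - 15024060 = 1290028/2201 - 15024060 = -33066666032/2201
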